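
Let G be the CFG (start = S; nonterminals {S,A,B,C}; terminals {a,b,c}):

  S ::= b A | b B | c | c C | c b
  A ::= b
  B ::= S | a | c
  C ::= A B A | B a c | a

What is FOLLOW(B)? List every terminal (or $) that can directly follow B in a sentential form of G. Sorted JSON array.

Compute FIRST by fixpoint:
round 1:
  A via A→b: +{b}
  B via B→a: +{a}
  B via B→c: +{c}
  C via C→A B A: +{b}
  C via C→B a c: +{a,c}
  S via S→b A: +{b}
  S via S→c: +{c}
  FIRST[S]={b,c}  FIRST[A]={b}  FIRST[B]={a,c}  FIRST[C]={a,b,c}
round 2:
  B via B→S: +{b}
  FIRST[S]={b,c}  FIRST[A]={b}  FIRST[B]={a,b,c}  FIRST[C]={a,b,c}
round 3: done
  FIRST[S]={b,c}  FIRST[A]={b}  FIRST[B]={a,b,c}  FIRST[C]={a,b,c}

FOLLOW sets:
FOLLOW(S) := {$}
round 1:
  C→A B A: FOLLOW(A) ⊇ FIRST(B) = {a,b,c}; new: +{a,b,c}
  C→A B A: FOLLOW(B) ⊇ FIRST(A) = {b}; new: +{b}
  C→B a c: FOLLOW(B) ⊇ FIRST(a) = {a}; new: +{a}
  S→b A: FOLLOW(A) ⊇ FOLLOW(S) ⊇ {$}; new: +{$}
  S→b B: FOLLOW(B) ⊇ FOLLOW(S) ⊇ {$}; new: +{$}
  S→c C: FOLLOW(C) ⊇ FOLLOW(S) ⊇ {$}; new: +{$}
  FOLLOW(S)={$}  FOLLOW(A)={$,a,b,c}  FOLLOW(B)={$,a,b}  FOLLOW(C)={$}
round 2:
  B→S: FOLLOW(S) ⊇ FOLLOW(B) ⊇ {$,a,b}; new: +{a,b}
  S→c C: FOLLOW(C) ⊇ FOLLOW(S) ⊇ {$,a,b}; new: +{a,b}
  FOLLOW(S)={$,a,b}  FOLLOW(A)={$,a,b,c}  FOLLOW(B)={$,a,b}  FOLLOW(C)={$,a,b}
round 3: — fixpoint
  FOLLOW(S)={$,a,b}  FOLLOW(A)={$,a,b,c}  FOLLOW(B)={$,a,b}  FOLLOW(C)={$,a,b}

FOLLOW(B) = ["$", "a", "b"]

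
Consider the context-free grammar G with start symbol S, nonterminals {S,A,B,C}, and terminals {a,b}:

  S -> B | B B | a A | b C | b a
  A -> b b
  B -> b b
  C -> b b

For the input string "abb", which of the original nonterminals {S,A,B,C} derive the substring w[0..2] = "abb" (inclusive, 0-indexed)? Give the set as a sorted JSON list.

Convert to CNF:
  S -> B B | T0 C | T0 T0 | T0 T1 | T1 A
  A -> T0 T0
  B -> T0 T0
  C -> T0 T0
  T0 -> b
  T1 -> a

CYK table (by increasing span) — only the sub-triangle for w[0..2]:
  cell(0,0) a: {T1}  orig:{}
  cell(1,1) b: {T0}  orig:{}
  cell(2,2) b: {T0}  orig:{}
  cell(0,1) ab: ∅
  cell(1,2) bb: {A,B,C,S}
  cell(0,2) abb: {S}

Original NTs in T[0,2] deriving "abb": ["S"]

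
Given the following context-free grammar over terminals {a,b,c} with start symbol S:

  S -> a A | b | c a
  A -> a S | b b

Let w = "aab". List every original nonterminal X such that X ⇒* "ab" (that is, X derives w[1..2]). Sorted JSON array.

CNF form of G:
  S -> T0 A | T2 T0 | b
  A -> T0 S | T1 T1
  T0 -> a
  T1 -> b
  T2 -> c

CYK table (by increasing span), restricted to cells inside w[1..2]:
  [1..1]={T0}  "a"  orig:{}
  [2..2]={S,T1}  "b"  orig:{S}
  [1..2]={A}  "ab"

Original NTs in T[1,2] deriving "ab": ["A"]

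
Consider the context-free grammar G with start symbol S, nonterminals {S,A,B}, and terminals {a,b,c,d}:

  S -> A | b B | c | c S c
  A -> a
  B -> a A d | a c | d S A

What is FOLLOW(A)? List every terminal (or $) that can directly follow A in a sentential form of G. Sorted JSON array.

FIRST iteration:
[1]
  A via A→a: +{a}
  B via B→a A d: +{a}
  B via B→d S A: +{d}
  S via S→A: +{a}
  S via S→b B: +{b}
  S via S→c: +{c}
  FIRST[S]={a,b,c}  FIRST[A]={a}  FIRST[B]={a,d}
[2] — fixpoint
  FIRST[S]={a,b,c}  FIRST[A]={a}  FIRST[B]={a,d}

FOLLOW sets:
seed FOLLOW(S) with $
[1]
  B→a A d: FOLLOW(A) ⊇ FIRST(d) = {d}; new: +{d}
  B→d S A: FOLLOW(S) ⊇ FIRST(A) = {a}; new: +{a}
  S→A: FOLLOW(A) ⊇ FOLLOW(S) ⊇ {$,a}; new: +{$,a}
  S→b B: FOLLOW(B) ⊇ FOLLOW(S) ⊇ {$,a}; new: +{$,a}
  S→c S c: FOLLOW(S) ⊇ FIRST(c) = {c}; new: +{c}
  FOLLOW(S)={$,a,c}  FOLLOW(A)={$,a,d}  FOLLOW(B)={$,a}
[2]
  S→A: FOLLOW(A) ⊇ FOLLOW(S) ⊇ {$,a,c}; new: +{c}
  S→b B: FOLLOW(B) ⊇ FOLLOW(S) ⊇ {$,a,c}; new: +{c}
  FOLLOW(S)={$,a,c}  FOLLOW(A)={$,a,c,d}  FOLLOW(B)={$,a,c}
[3] (no change)
  FOLLOW(S)={$,a,c}  FOLLOW(A)={$,a,c,d}  FOLLOW(B)={$,a,c}

FOLLOW(A) = ["$", "a", "c", "d"]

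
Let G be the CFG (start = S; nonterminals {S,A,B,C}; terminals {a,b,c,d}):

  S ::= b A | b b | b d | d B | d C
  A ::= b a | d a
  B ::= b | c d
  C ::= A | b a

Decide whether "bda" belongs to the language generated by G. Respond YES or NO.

CNF form of G:
  S -> T0 A | T0 T0 | T0 T2 | T2 B | T2 C
  A -> T0 T1 | T2 T1
  B -> T3 T2 | b
  C -> T0 T1 | T2 T1
  T0 -> b
  T1 -> a
  T2 -> d
  T3 -> c

Fill CYK table bottom-up:
  cell(0,0) b: {B,T0}  orig:{B}
  cell(1,1) d: {T2}  orig:{}
  cell(2,2) a: {T1}  orig:{}
  cell(0,1) bd: {S}
  cell(1,2) da: {A,C}
  cell(0,2) bda: {S}

S ∈ T[0,2] ⇒ YES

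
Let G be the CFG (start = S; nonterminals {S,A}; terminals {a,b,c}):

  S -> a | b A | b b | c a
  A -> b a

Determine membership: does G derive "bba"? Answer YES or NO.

CNF form of G:
  S -> T0 A | T0 T0 | T2 T1 | a
  A -> T0 T1
  T0 -> b
  T1 -> a
  T2 -> c

CYK fill:
  cell(0,0) b: {T0}  orig:{}
  cell(1,1) b: {T0}  orig:{}
  cell(2,2) a: {S,T1}  orig:{S}
  cell(0,1) bb: {S}
  cell(1,2) ba: {A}
  cell(0,2) bba: {S}

S ∈ T[0,2] ⇒ YES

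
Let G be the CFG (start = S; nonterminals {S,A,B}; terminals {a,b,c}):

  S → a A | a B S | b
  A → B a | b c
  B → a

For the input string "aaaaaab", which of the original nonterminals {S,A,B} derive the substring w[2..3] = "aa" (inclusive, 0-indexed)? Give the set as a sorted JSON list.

CNF form of G:
  S -> T0 A | T0 X3 | b
  A -> B T0 | T1 T2
  B -> a
  T0 -> a
  T1 -> b
  T2 -> c
  X3 -> B S

Fill CYK table bottom-up, restricted to cells inside w[2..3]:
  [2..2]={B,T0}  "a"  orig:{B}
  [3..3]={B,T0}  "a"  orig:{B}
  [2..3]={A}  "aa"

Original NTs in T[2,3] deriving "aa": ["A"]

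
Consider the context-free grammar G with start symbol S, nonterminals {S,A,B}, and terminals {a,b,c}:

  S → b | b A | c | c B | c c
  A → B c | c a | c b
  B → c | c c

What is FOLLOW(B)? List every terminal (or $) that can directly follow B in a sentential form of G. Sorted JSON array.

Compute FIRST by fixpoint:
pass 1:
  A via A→c a: +{c}
  B via B→c: +{c}
  S via S→b: +{b}
  S via S→c: +{c}
  FIRST(S)={b,c}  FIRST(A)={c}  FIRST(B)={c}
pass 2: done
  FIRST(S)={b,c}  FIRST(A)={c}  FIRST(B)={c}

FOLLOW sets:
FOLLOW(S) := {$}
pass 1:
  A→B c: FOLLOW(B) ⊇ FIRST(c) = {c}; new: +{c}
  S→b A: FOLLOW(A) ⊇ FOLLOW(S) ⊇ {$}; new: +{$}
  S→c B: FOLLOW(B) ⊇ FOLLOW(S) ⊇ {$}; new: +{$}
  FOLLOW(S)={$}  FOLLOW(A)={$}  FOLLOW(B)={$,c}
pass 2: — fixpoint
  FOLLOW(S)={$}  FOLLOW(A)={$}  FOLLOW(B)={$,c}

FOLLOW(B) = ["$", "c"]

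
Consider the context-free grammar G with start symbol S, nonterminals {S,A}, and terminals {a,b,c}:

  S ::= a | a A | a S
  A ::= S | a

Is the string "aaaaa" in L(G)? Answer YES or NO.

CNF form of G:
  S -> T0 A | T0 S | a
  A -> T0 A | T0 S | a
  T0 -> a

CYK table (by increasing span):
  [0..0]={A,S,T0}  "a"  orig:{A,S}
  [1..1]={A,S,T0}  "a"  orig:{A,S}
  [2..2]={A,S,T0}  "a"  orig:{A,S}
  [3..3]={A,S,T0}  "a"  orig:{A,S}
  [4..4]={A,S,T0}  "a"  orig:{A,S}
  [0..1]={A,S}  "aa"
  [1..2]={A,S}  "aa"
  [2..3]={A,S}  "aa"
  [3..4]={A,S}  "aa"
  [0..2]={A,S}  "aaa"
  [1..3]={A,S}  "aaa"
  [2..4]={A,S}  "aaa"
  [0..3]={A,S}  "aaaa"
  [1..4]={A,S}  "aaaa"
  [0..4]={A,S}  "aaaaa"

S ∈ T[0,4] ⇒ YES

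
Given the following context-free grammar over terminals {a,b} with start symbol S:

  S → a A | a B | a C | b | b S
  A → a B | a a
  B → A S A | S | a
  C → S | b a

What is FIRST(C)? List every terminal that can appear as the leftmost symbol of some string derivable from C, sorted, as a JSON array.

FIRST iteration:
pass 1:
  A via A→a B: +{a}
  B via B→A S A: +{a}
  C via C→b a: +{b}
  S via S→a A: +{a}
  S via S→b: +{b}
  FIRST(S)={a,b}  FIRST(A)={a}  FIRST(B)={a}  FIRST(C)={b}
pass 2:
  B via B→S: +{b}
  C via C→S: +{a}
  FIRST(S)={a,b}  FIRST(A)={a}  FIRST(B)={a,b}  FIRST(C)={a,b}
pass 3: — fixpoint
  FIRST(S)={a,b}  FIRST(A)={a}  FIRST(B)={a,b}  FIRST(C)={a,b}

FIRST(C) = ["a", "b"]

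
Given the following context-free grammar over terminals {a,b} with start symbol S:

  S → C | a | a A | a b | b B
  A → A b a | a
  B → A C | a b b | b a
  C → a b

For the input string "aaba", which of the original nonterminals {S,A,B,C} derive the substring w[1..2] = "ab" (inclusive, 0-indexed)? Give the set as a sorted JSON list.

Convert to CNF:
  S -> T0 B | T1 A | T1 T0 | a
  A -> A X2 | a
  B -> A C | T0 T1 | T1 X3
  C -> T1 T0
  T0 -> b
  T1 -> a
  X2 -> T0 T1
  X3 -> T0 T0

CYK table (by increasing span), restricted to cells inside w[1..2]:
  T[1,1] 'a' = {A,S,T1}  orig:{A,S}
  T[2,2] 'b' = {T0}  orig:{}
  T[1,2] 'ab' = {C,S}

Original NTs in T[1,2] deriving "ab": ["C", "S"]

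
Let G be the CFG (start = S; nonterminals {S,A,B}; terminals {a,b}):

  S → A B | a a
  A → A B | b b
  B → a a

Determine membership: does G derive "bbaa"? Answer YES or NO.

CNF form of G:
  S -> A B | T1 T1
  A -> A B | T0 T0
  B -> T1 T1
  T0 -> b
  T1 -> a

Fill CYK table bottom-up:
  [0..0]={T0}  "b"  orig:{}
  [1..1]={T0}  "b"  orig:{}
  [2..2]={T1}  "a"  orig:{}
  [3..3]={T1}  "a"  orig:{}
  [0..1]={A}  "bb"
  [1..2]=∅  "ba"
  [2..3]={B,S}  "aa"
  [0..2]=∅  "bba"
  [1..3]=∅  "baa"
  [0..3]={A,S}  "bbaa"

S ∈ T[0,3] ⇒ YES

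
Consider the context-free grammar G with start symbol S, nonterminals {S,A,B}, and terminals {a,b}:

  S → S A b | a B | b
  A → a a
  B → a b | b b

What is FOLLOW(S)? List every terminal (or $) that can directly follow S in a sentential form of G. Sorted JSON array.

FIRST iteration:
iter 1:
  A via A→a a: +{a}
  B via B→a b: +{a}
  B via B→b b: +{b}
  S via S→a B: +{a}
  S via S→b: +{b}
  S: {a,b}  A: {a}  B: {a,b}
iter 2: — fixpoint
  S: {a,b}  A: {a}  B: {a,b}

FOLLOW sets:
seed FOLLOW(S) with $
pass 1:
  S→S A b: FOLLOW(S) ⊇ FIRST(A) = {a}; new: +{a}
  S→S A b: FOLLOW(A) ⊇ FIRST(b) = {b}; new: +{b}
  S→a B: FOLLOW(B) ⊇ FOLLOW(S) ⊇ {$,a}; new: +{$,a}
  FOLLOW[S]={$,a}  FOLLOW[A]={b}  FOLLOW[B]={$,a}
pass 2: (no change)
  FOLLOW[S]={$,a}  FOLLOW[A]={b}  FOLLOW[B]={$,a}

FOLLOW(S) = ["$", "a"]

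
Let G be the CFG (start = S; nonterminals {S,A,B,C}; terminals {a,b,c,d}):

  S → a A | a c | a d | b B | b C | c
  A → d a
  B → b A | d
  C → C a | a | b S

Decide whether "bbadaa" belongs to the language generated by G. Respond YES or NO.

Convert to CNF:
  S -> T1 A | T1 T0 | T1 T3 | T2 B | T2 C | c
  A -> T0 T1
  B -> T2 A | d
  C -> C T1 | T2 S | a
  T0 -> d
  T1 -> a
  T2 -> b
  T3 -> c

CYK table (by increasing span):
  [0..0]={T2}  "b"  orig:{}
  [1..1]={T2}  "b"  orig:{}
  [2..2]={C,T1}  "a"  orig:{C}
  [3..3]={B,T0}  "d"  orig:{B}
  [4..4]={C,T1}  "a"  orig:{C}
  [5..5]={C,T1}  "a"  orig:{C}
  [0..1]=∅  "bb"
  [1..2]={S}  "ba"
  [2..3]={S}  "ad"
  [3..4]={A}  "da"
  [4..5]={C}  "aa"
  [0..2]={C}  "bba"
  [1..3]={C}  "bad"
  [2..4]={S}  "ada"
  [3..5]=∅  "daa"
  [0..3]={S}  "bbad"
  [1..4]={C}  "bada"
  [2..5]=∅  "adaa"
  [0..4]={S}  "bbada"
  [1..5]={C}  "badaa"
  [0..5]={S}  "bbadaa"

S ∈ T[0,5] ⇒ YES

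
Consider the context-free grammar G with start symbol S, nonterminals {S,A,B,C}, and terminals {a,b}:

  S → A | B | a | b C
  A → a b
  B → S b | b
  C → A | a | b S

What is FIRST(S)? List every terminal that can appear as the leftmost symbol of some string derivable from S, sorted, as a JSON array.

FIRST iteration:
round 1:
  A via A→a b: +{a}
  B via B→b: +{b}
  C via C→A: +{a}
  C via C→b S: +{b}
  S via S→A: +{a}
  S via S→B: +{b}
  FIRST[S]={a,b}  FIRST[A]={a}  FIRST[B]={b}  FIRST[C]={a,b}
round 2:
  B via B→S b: +{a}
  FIRST[S]={a,b}  FIRST[A]={a}  FIRST[B]={a,b}  FIRST[C]={a,b}
round 3: (stable)
  FIRST[S]={a,b}  FIRST[A]={a}  FIRST[B]={a,b}  FIRST[C]={a,b}

FIRST(S) = ["a", "b"]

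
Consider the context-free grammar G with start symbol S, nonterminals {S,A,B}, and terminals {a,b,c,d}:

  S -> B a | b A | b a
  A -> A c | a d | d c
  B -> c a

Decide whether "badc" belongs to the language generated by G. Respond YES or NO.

CNF form of G:
  S -> B T1 | T3 A | T3 T1
  A -> A T0 | T1 T2 | T2 T0
  B -> T0 T1
  T0 -> c
  T1 -> a
  T2 -> d
  T3 -> b

CYK fill:
  [0..0]={T3}  "b"  orig:{}
  [1..1]={T1}  "a"  orig:{}
  [2..2]={T2}  "d"  orig:{}
  [3..3]={T0}  "c"  orig:{}
  [0..1]={S}  "ba"
  [1..2]={A}  "ad"
  [2..3]={A}  "dc"
  [0..2]={S}  "bad"
  [1..3]={A}  "adc"
  [0..3]={S}  "badc"

S ∈ T[0,3] ⇒ YES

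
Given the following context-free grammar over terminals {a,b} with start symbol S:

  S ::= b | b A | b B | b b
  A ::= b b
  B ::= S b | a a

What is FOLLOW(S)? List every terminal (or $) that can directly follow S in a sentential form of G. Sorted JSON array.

FIRST iteration:
[1]
  A via A→b b: +{b}
  B via B→a a: +{a}
  S via S→b: +{b}
  FIRST[S]={b}  FIRST[A]={b}  FIRST[B]={a}
[2]
  B via B→S b: +{b}
  FIRST[S]={b}  FIRST[A]={b}  FIRST[B]={a,b}
[3] (no change)
  FIRST[S]={b}  FIRST[A]={b}  FIRST[B]={a,b}

FOLLOW sets:
FOLLOW(S) := {$}
round 1:
  B→S b: FOLLOW(S) ⊇ FIRST(b) = {b}; new: +{b}
  S→b A: FOLLOW(A) ⊇ FOLLOW(S) ⊇ {$,b}; new: +{$,b}
  S→b B: FOLLOW(B) ⊇ FOLLOW(S) ⊇ {$,b}; new: +{$,b}
  S: {$,b}  A: {$,b}  B: {$,b}
round 2: done
  S: {$,b}  A: {$,b}  B: {$,b}

FOLLOW(S) = ["$", "b"]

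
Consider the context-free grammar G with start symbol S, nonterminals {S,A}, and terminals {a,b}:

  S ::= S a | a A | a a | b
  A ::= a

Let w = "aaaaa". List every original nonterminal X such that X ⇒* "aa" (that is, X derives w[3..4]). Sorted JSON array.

CNF form of G:
  S -> S T0 | T0 A | T0 T0 | b
  A -> a
  T0 -> a

CYK table (by increasing span), restricted to cells inside w[3..4]:
  T[3,3] 'a' = {A,T0}  orig:{A}
  T[4,4] 'a' = {A,T0}  orig:{A}
  T[3,4] 'aa' = {S}

Original NTs in T[3,4] deriving "aa": ["S"]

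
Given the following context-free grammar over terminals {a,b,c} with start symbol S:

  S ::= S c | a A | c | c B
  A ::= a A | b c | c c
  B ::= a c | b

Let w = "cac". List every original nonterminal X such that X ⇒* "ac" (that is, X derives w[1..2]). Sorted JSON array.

Convert to CNF:
  S -> S T2 | T0 A | T2 B | c
  A -> T0 A | T1 T2 | T2 T2
  B -> T0 T2 | b
  T0 -> a
  T1 -> b
  T2 -> c

CYK table (by increasing span), restricted to cells inside w[1..2]:
  cell(1,1) a: {T0}  orig:{}
  cell(2,2) c: {S,T2}  orig:{S}
  cell(1,2) ac: {B}

Original NTs in T[1,2] deriving "ac": ["B"]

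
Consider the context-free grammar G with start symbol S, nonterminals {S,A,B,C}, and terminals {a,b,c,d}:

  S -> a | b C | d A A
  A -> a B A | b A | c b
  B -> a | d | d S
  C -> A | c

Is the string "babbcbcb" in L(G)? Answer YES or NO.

CNF form of G:
  S -> T1 C | T3 X6 | a
  A -> T0 X4 | T1 A | T2 T1
  B -> T3 S | a | d
  C -> T0 X5 | T1 A | T2 T1 | c
  T0 -> a
  T1 -> b
  T2 -> c
  T3 -> d
  X4 -> B A
  X5 -> B A
  X6 -> A A

CYK table (by increasing span):
  [0..0]={T1}  "b"  orig:{}
  [1..1]={B,S,T0}  "a"  orig:{B,S}
  [2..2]={T1}  "b"  orig:{}
  [3..3]={T1}  "b"  orig:{}
  [4..4]={C,T2}  "c"  orig:{C}
  [5..5]={T1}  "b"  orig:{}
  [6..6]={C,T2}  "c"  orig:{C}
  [7..7]={T1}  "b"  orig:{}
  [0..1]=∅  "ba"
  [1..2]=∅  "ab"
  [2..3]=∅  "bb"
  [3..4]={S}  "bc"
  [4..5]={A,C}  "cb"
  [5..6]={S}  "bc"
  [6..7]={A,C}  "cb"
  [0..2]=∅  "bab"
  [1..3]=∅  "abb"
  [2..4]=∅  "bbc"
  [3..5]={A,C,S}  "bcb"
  [4..6]=∅  "cbc"
  [5..7]={A,C,S}  "bcb"
  [0..3]=∅  "babb"
  [1..4]=∅  "abbc"
  [2..5]={A,C,S}  "bbcb"
  [3..6]=∅  "bcbc"
  [4..7]={X6}  "cbcb"  orig:{}
  [0..4]=∅  "babbc"
  [1..5]={X4,X5}  "abbcb"  orig:{}
  [2..6]=∅  "bbcbc"
  [3..7]={X6}  "bcbcb"  orig:{}
  [0..5]=∅  "babbcb"
  [1..6]=∅  "abbcbc"
  [2..7]={X6}  "bbcbcb"  orig:{}
  [0..6]=∅  "babbcbc"
  [1..7]=∅  "abbcbcb"
  [0..7]=∅  "babbcbcb"

S ∉ T[0,7] ⇒ NO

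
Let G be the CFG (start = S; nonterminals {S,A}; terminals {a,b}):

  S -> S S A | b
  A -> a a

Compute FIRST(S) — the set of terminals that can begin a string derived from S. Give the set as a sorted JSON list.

FIRST sets, iterate to fixpoint:
[1]
  A via A→a a: +{a}
  S via S→b: +{b}
  S: {b}  A: {a}
[2] done
  S: {b}  A: {a}

FIRST(S) = ["b"]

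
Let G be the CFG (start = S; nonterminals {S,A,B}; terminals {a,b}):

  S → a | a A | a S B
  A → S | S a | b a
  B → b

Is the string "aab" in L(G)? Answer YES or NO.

Convert to CNF:
  S -> T0 A | T0 X3 | a
  A -> S T0 | T0 A | T0 X2 | T1 T0 | a
  B -> b
  T0 -> a
  T1 -> b
  X2 -> S B
  X3 -> S B

CYK fill:
  T[0,0] 'a' = {A,S,T0}  orig:{A,S}
  T[1,1] 'a' = {A,S,T0}  orig:{A,S}
  T[2,2] 'b' = {B,T1}  orig:{B}
  T[0,1] 'aa' = {A,S}
  T[1,2] 'ab' = {X2,X3}  orig:{}
  T[0,2] 'aab' = {A,S,X2,X3}  orig:{A,S}

S ∈ T[0,2] ⇒ YES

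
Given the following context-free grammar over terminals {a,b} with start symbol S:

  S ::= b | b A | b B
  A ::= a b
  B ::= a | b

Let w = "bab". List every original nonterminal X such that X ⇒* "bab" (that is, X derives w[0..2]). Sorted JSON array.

CNF form of G:
  S -> T1 A | T1 B | b
  A -> T0 T1
  B -> a | b
  T0 -> a
  T1 -> b

CYK table (by increasing span) — only the sub-triangle for w[0..2]:
  T[0,0] 'b' = {B,S,T1}  orig:{B,S}
  T[1,1] 'a' = {B,T0}  orig:{B}
  T[2,2] 'b' = {B,S,T1}  orig:{B,S}
  T[0,1] 'ba' = {S}
  T[1,2] 'ab' = {A}
  T[0,2] 'bab' = {S}

Original NTs in T[0,2] deriving "bab": ["S"]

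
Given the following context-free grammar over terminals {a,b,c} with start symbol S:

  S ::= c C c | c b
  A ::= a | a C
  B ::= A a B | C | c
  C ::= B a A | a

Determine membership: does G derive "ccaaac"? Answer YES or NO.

CNF form of G:
  S -> T1 T2 | T1 X6
  A -> T0 C | a
  B -> A X3 | B X4 | a | c
  C -> B X5 | a
  T0 -> a
  T1 -> c
  T2 -> b
  X3 -> T0 B
  X4 -> T0 A
  X5 -> T0 A
  X6 -> C T1

Fill CYK table bottom-up:
  [0..0]={B,T1}  "c"  orig:{B}
  [1..1]={B,T1}  "c"  orig:{B}
  [2..2]={A,B,C,T0}  "a"  orig:{A,B,C}
  [3..3]={A,B,C,T0}  "a"  orig:{A,B,C}
  [4..4]={A,B,C,T0}  "a"  orig:{A,B,C}
  [5..5]={B,T1}  "c"  orig:{B}
  [0..1]=∅  "cc"
  [1..2]=∅  "ca"
  [2..3]={A,X3,X4,X5}  "aa"  orig:{A}
  [3..4]={A,X3,X4,X5}  "aa"  orig:{A}
  [4..5]={X3,X6}  "ac"  orig:{}
  [0..2]=∅  "cca"
  [1..3]={B,C}  "caa"
  [2..4]={B,C,X4,X5}  "aaa"  orig:{B,C}
  [3..5]={B}  "aac"
  [0..3]=∅  "ccaa"
  [1..4]={B,C}  "caaa"
  [2..5]={B,X3,X6}  "aaac"  orig:{B}
  [0..4]=∅  "ccaaa"
  [1..5]={S,X6}  "caaac"  orig:{S}
  [0..5]={S}  "ccaaac"

S ∈ T[0,5] ⇒ YES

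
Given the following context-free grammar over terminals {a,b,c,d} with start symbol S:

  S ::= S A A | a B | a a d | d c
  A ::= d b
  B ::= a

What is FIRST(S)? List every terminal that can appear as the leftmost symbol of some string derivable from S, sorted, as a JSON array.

FIRST iteration:
[1]
  A via A→d b: +{d}
  B via B→a: +{a}
  S via S→a B: +{a}
  S via S→d c: +{d}
  FIRST[S]={a,d}  FIRST[A]={d}  FIRST[B]={a}
[2] (no change)
  FIRST[S]={a,d}  FIRST[A]={d}  FIRST[B]={a}

FIRST(S) = ["a", "d"]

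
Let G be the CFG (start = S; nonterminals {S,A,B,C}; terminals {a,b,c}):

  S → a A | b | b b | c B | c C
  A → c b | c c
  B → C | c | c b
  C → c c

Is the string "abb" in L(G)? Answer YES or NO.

Convert to CNF:
  S -> T0 B | T0 C | T1 T1 | T2 A | b
  A -> T0 T0 | T0 T1
  B -> T0 T0 | T0 T1 | c
  C -> T0 T0
  T0 -> c
  T1 -> b
  T2 -> a

CYK fill:
  T[0,0] 'a' = {T2}  orig:{}
  T[1,1] 'b' = {S,T1}  orig:{S}
  T[2,2] 'b' = {S,T1}  orig:{S}
  T[0,1] 'ab' = ∅
  T[1,2] 'bb' = {S}
  T[0,2] 'abb' = ∅

S ∉ T[0,2] ⇒ NO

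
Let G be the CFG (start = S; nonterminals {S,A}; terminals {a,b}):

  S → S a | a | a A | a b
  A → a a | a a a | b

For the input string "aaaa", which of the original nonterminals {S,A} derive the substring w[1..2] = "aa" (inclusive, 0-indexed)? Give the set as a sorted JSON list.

CNF form of G:
  S -> S T0 | T0 A | T0 T1 | a
  A -> T0 T0 | T0 X2 | b
  T0 -> a
  T1 -> b
  X2 -> T0 T0

Fill CYK table bottom-up — only the sub-triangle for w[1..2]:
  [1..1]={S,T0}  "a"  orig:{S}
  [2..2]={S,T0}  "a"  orig:{S}
  [1..2]={A,S,X2}  "aa"  orig:{A,S}

Original NTs in T[1,2] deriving "aa": ["A", "S"]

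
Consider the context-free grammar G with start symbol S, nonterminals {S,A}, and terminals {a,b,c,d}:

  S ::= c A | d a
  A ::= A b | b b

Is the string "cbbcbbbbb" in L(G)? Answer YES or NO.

CNF form of G:
  S -> T1 A | T2 T3
  A -> A T0 | T0 T0
  T0 -> b
  T1 -> c
  T2 -> d
  T3 -> a

CYK table (by increasing span):
  [0..0]={T1}  "c"  orig:{}
  [1..1]={T0}  "b"  orig:{}
  [2..2]={T0}  "b"  orig:{}
  [3..3]={T1}  "c"  orig:{}
  [4..4]={T0}  "b"  orig:{}
  [5..5]={T0}  "b"  orig:{}
  [6..6]={T0}  "b"  orig:{}
  [7..7]={T0}  "b"  orig:{}
  [8..8]={T0}  "b"  orig:{}
  [0..1]=∅  "cb"
  [1..2]={A}  "bb"
  [2..3]=∅  "bc"
  [3..4]=∅  "cb"
  [4..5]={A}  "bb"
  [5..6]={A}  "bb"
  [6..7]={A}  "bb"
  [7..8]={A}  "bb"
  [0..2]={S}  "cbb"
  [1..3]=∅  "bbc"
  [2..4]=∅  "bcb"
  [3..5]={S}  "cbb"
  [4..6]={A}  "bbb"
  [5..7]={A}  "bbb"
  [6..8]={A}  "bbb"
  [0..3]=∅  "cbbc"
  [1..4]=∅  "bbcb"
  [2..5]=∅  "bcbb"
  [3..6]={S}  "cbbb"
  [4..7]={A}  "bbbb"
  [5..8]={A}  "bbbb"
  [0..4]=∅  "cbbcb"
  [1..5]=∅  "bbcbb"
  [2..6]=∅  "bcbbb"
  [3..7]={S}  "cbbbb"
  [4..8]={A}  "bbbbb"
  [0..5]=∅  "cbbcbb"
  [1..6]=∅  "bbcbbb"
  [2..7]=∅  "bcbbbb"
  [3..8]={S}  "cbbbbb"
  [0..6]=∅  "cbbcbbb"
  [1..7]=∅  "bbcbbbb"
  [2..8]=∅  "bcbbbbb"
  [0..7]=∅  "cbbcbbbb"
  [1..8]=∅  "bbcbbbbb"
  [0..8]=∅  "cbbcbbbbb"

S ∉ T[0,8] ⇒ NO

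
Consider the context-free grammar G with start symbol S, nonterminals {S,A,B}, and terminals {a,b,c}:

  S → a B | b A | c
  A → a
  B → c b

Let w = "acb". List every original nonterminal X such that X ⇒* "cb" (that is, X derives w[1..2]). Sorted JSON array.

Convert to CNF:
  S -> T1 A | T2 B | c
  A -> a
  B -> T0 T1
  T0 -> c
  T1 -> b
  T2 -> a

Fill CYK table bottom-up, restricted to cells inside w[1..2]:
  T[1,1] 'c' = {S,T0}  orig:{S}
  T[2,2] 'b' = {T1}  orig:{}
  T[1,2] 'cb' = {B}

Original NTs in T[1,2] deriving "cb": ["B"]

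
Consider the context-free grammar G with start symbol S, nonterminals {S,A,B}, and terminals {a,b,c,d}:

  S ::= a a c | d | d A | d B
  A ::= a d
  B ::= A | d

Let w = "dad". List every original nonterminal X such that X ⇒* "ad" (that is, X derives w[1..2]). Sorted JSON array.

CNF form of G:
  S -> T0 X3 | T1 A | T1 B | d
  A -> T0 T1
  B -> T0 T1 | d
  T0 -> a
  T1 -> d
  T2 -> c
  X3 -> T0 T2

Fill CYK table bottom-up — only the sub-triangle for w[1..2]:
  [1..1]={T0}  "a"  orig:{}
  [2..2]={B,S,T1}  "d"  orig:{B,S}
  [1..2]={A,B}  "ad"

Original NTs in T[1,2] deriving "ad": ["A", "B"]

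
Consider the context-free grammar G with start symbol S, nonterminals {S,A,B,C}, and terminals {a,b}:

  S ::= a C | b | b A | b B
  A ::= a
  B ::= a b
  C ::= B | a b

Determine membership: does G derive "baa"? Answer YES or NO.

CNF form of G:
  S -> T0 C | T1 A | T1 B | b
  A -> a
  B -> T0 T1
  C -> T0 T1
  T0 -> a
  T1 -> b

Fill CYK table bottom-up:
  cell(0,0) b: {S,T1}  orig:{S}
  cell(1,1) a: {A,T0}  orig:{A}
  cell(2,2) a: {A,T0}  orig:{A}
  cell(0,1) ba: {S}
  cell(1,2) aa: ∅
  cell(0,2) baa: ∅

S ∉ T[0,2] ⇒ NO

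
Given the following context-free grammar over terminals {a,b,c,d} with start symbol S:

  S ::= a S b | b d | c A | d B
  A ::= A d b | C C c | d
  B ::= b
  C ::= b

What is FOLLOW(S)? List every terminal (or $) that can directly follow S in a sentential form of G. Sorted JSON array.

Compute FIRST by fixpoint:
round 1:
  A via A→d: +{d}
  B via B→b: +{b}
  C via C→b: +{b}
  S via S→a S b: +{a}
  S via S→b d: +{b}
  S via S→c A: +{c}
  S via S→d B: +{d}
  FIRST[S]={a,b,c,d}  FIRST[A]={d}  FIRST[B]={b}  FIRST[C]={b}
round 2:
  A via A→C C c: +{b}
  FIRST[S]={a,b,c,d}  FIRST[A]={b,d}  FIRST[B]={b}  FIRST[C]={b}
round 3: done
  FIRST[S]={a,b,c,d}  FIRST[A]={b,d}  FIRST[B]={b}  FIRST[C]={b}

FOLLOW iteration:
seed FOLLOW(S) with $
[1]
  A→A d b: FOLLOW(A) ⊇ FIRST(d) = {d}; new: +{d}
  A→C C c: FOLLOW(C) ⊇ FIRST(C) = {b}; new: +{b}
  A→C C c: FOLLOW(C) ⊇ FIRST(c) = {c}; new: +{c}
  S→a S b: FOLLOW(S) ⊇ FIRST(b) = {b}; new: +{b}
  S→c A: FOLLOW(A) ⊇ FOLLOW(S) ⊇ {$,b}; new: +{$,b}
  S→d B: FOLLOW(B) ⊇ FOLLOW(S) ⊇ {$,b}; new: +{$,b}
  FOLLOW(S)={$,b}  FOLLOW(A)={$,b,d}  FOLLOW(B)={$,b}  FOLLOW(C)={b,c}
[2] (stable)
  FOLLOW(S)={$,b}  FOLLOW(A)={$,b,d}  FOLLOW(B)={$,b}  FOLLOW(C)={b,c}

FOLLOW(S) = ["$", "b"]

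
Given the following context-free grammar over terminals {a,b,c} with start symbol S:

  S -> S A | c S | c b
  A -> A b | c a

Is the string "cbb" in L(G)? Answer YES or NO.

CNF form of G:
  S -> S A | T1 S | T1 T0
  A -> A T0 | T1 T2
  T0 -> b
  T1 -> c
  T2 -> a

Fill CYK table bottom-up:
  T[0,0] 'c' = {T1}  orig:{}
  T[1,1] 'b' = {T0}  orig:{}
  T[2,2] 'b' = {T0}  orig:{}
  T[0,1] 'cb' = {S}
  T[1,2] 'bb' = ∅
  T[0,2] 'cbb' = ∅

S ∉ T[0,2] ⇒ NO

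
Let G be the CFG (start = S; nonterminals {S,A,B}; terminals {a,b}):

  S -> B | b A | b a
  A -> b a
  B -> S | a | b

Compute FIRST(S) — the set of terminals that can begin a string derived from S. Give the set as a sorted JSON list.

Compute FIRST by fixpoint:
pass 1:
  A via A→b a: +{b}
  B via B→a: +{a}
  B via B→b: +{b}
  S via S→B: +{a,b}
  S: {a,b}  A: {b}  B: {a,b}
pass 2: — fixpoint
  S: {a,b}  A: {b}  B: {a,b}

FIRST(S) = ["a", "b"]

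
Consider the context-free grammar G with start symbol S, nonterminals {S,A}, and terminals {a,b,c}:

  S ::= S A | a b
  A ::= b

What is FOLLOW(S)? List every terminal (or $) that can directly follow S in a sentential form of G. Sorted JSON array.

FIRST sets, iterate to fixpoint:
[1]
  A via A→b: +{b}
  S via S→a b: +{a}
  S: {a}  A: {b}
[2] — fixpoint
  S: {a}  A: {b}

FOLLOW sets:
initialize: $ ∈ FOLLOW(S)
round 1:
  S→S A: FOLLOW(S) ⊇ FIRST(A) = {b}; new: +{b}
  S→S A: FOLLOW(A) ⊇ FOLLOW(S) ⊇ {$,b}; new: +{$,b}
  FOLLOW(S)={$,b}  FOLLOW(A)={$,b}
round 2: — fixpoint
  FOLLOW(S)={$,b}  FOLLOW(A)={$,b}

FOLLOW(S) = ["$", "b"]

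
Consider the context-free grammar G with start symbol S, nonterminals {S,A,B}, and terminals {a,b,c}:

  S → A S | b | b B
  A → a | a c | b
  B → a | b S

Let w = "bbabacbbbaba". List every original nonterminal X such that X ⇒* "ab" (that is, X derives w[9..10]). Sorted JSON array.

CNF form of G:
  S -> A S | T2 B | b
  A -> T0 T1 | a | b
  B -> T2 S | a
  T0 -> a
  T1 -> c
  T2 -> b

Fill CYK table bottom-up, restricted to cells inside w[9..10]:
  T[9,9] 'a' = {A,B,T0}  orig:{A,B}
  T[10,10] 'b' = {A,S,T2}  orig:{A,S}
  T[9,10] 'ab' = {S}

Original NTs in T[9,10] deriving "ab": ["S"]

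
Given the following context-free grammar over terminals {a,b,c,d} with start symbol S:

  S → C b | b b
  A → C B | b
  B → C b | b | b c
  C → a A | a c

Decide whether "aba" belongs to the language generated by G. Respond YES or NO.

Convert to CNF:
  S -> C T0 | T0 T0
  A -> C B | b
  B -> C T0 | T0 T1 | b
  C -> T2 A | T2 T1
  T0 -> b
  T1 -> c
  T2 -> a

Fill CYK table bottom-up:
  [0..0]={T2}  "a"  orig:{}
  [1..1]={A,B,T0}  "b"  orig:{A,B}
  [2..2]={T2}  "a"  orig:{}
  [0..1]={C}  "ab"
  [1..2]=∅  "ba"
  [0..2]=∅  "aba"

S ∉ T[0,2] ⇒ NO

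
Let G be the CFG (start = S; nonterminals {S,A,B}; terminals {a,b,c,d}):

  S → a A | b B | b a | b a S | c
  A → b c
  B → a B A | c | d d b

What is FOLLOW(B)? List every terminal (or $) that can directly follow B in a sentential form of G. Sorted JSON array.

Compute FIRST by fixpoint:
pass 1:
  A via A→b c: +{b}
  B via B→a B A: +{a}
  B via B→c: +{c}
  B via B→d d b: +{d}
  S via S→a A: +{a}
  S via S→b B: +{b}
  S via S→c: +{c}
  FIRST[S]={a,b,c}  FIRST[A]={b}  FIRST[B]={a,c,d}
pass 2: (no change)
  FIRST[S]={a,b,c}  FIRST[A]={b}  FIRST[B]={a,c,d}

FOLLOW iteration:
FOLLOW(S) := {$}
iter 1:
  B→a B A: FOLLOW(B) ⊇ FIRST(A) = {b}; new: +{b}
  B→a B A: FOLLOW(A) ⊇ FOLLOW(B) ⊇ {b}; new: +{b}
  S→a A: FOLLOW(A) ⊇ FOLLOW(S) ⊇ {$}; new: +{$}
  S→b B: FOLLOW(B) ⊇ FOLLOW(S) ⊇ {$}; new: +{$}
  FOLLOW[S]={$}  FOLLOW[A]={$,b}  FOLLOW[B]={$,b}
iter 2: — fixpoint
  FOLLOW[S]={$}  FOLLOW[A]={$,b}  FOLLOW[B]={$,b}

FOLLOW(B) = ["$", "b"]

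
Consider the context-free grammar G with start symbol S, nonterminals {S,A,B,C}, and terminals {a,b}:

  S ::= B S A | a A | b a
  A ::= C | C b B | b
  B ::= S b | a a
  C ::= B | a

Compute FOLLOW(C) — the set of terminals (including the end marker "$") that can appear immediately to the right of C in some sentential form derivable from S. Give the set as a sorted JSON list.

FIRST iteration:
pass 1:
  A via A→b: +{b}
  B via B→a a: +{a}
  C via C→B: +{a}
  S via S→B S A: +{a}
  S via S→b a: +{b}
  FIRST(S)={a,b}  FIRST(A)={b}  FIRST(B)={a}  FIRST(C)={a}
pass 2:
  A via A→C: +{a}
  B via B→S b: +{b}
  C via C→B: +{b}
  FIRST(S)={a,b}  FIRST(A)={a,b}  FIRST(B)={a,b}  FIRST(C)={a,b}
pass 3: (stable)
  FIRST(S)={a,b}  FIRST(A)={a,b}  FIRST(B)={a,b}  FIRST(C)={a,b}

Compute FOLLOW by fixpoint:
seed FOLLOW(S) with $
round 1:
  A→C b B: FOLLOW(C) ⊇ FIRST(b) = {b}; new: +{b}
  B→S b: FOLLOW(S) ⊇ FIRST(b) = {b}; new: +{b}
  C→B: FOLLOW(B) ⊇ FOLLOW(C) ⊇ {b}; new: +{b}
  S→B S A: FOLLOW(B) ⊇ FIRST(S) = {a,b}; new: +{a}
  S→B S A: FOLLOW(S) ⊇ FIRST(A) = {a,b}; new: +{a}
  S→B S A: FOLLOW(A) ⊇ FOLLOW(S) ⊇ {$,a,b}; new: +{$,a,b}
  S: {$,a,b}  A: {$,a,b}  B: {a,b}  C: {b}
round 2:
  A→C: FOLLOW(C) ⊇ FOLLOW(A) ⊇ {$,a,b}; new: +{$,a}
  A→C b B: FOLLOW(B) ⊇ FOLLOW(A) ⊇ {$,a,b}; new: +{$}
  S: {$,a,b}  A: {$,a,b}  B: {$,a,b}  C: {$,a,b}
round 3: (stable)
  S: {$,a,b}  A: {$,a,b}  B: {$,a,b}  C: {$,a,b}

FOLLOW(C) = ["$", "a", "b"]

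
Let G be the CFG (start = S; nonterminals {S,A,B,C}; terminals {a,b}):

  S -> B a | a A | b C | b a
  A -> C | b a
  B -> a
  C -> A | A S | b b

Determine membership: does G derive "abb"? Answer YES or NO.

CNF form of G:
  S -> B T1 | T0 C | T0 T1 | T1 A
  A -> A S | T0 T0 | T0 T1
  B -> a
  C -> A S | T0 T0 | T0 T1
  T0 -> b
  T1 -> a

CYK table (by increasing span):
  cell(0,0) a: {B,T1}  orig:{B}
  cell(1,1) b: {T0}  orig:{}
  cell(2,2) b: {T0}  orig:{}
  cell(0,1) ab: ∅
  cell(1,2) bb: {A,C}
  cell(0,2) abb: {S}

S ∈ T[0,2] ⇒ YES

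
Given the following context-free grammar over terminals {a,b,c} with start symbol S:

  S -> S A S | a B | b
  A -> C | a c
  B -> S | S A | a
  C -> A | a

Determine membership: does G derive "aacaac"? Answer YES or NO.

Convert to CNF:
  S -> S X3 | T0 B | b
  A -> T0 T1 | a
  B -> S A | S X2 | T0 B | a | b
  C -> T0 T1 | a
  T0 -> a
  T1 -> c
  X2 -> A S
  X3 -> A S

CYK fill:
  [0..0]={A,B,C,T0}  "a"  orig:{A,B,C}
  [1..1]={A,B,C,T0}  "a"  orig:{A,B,C}
  [2..2]={T1}  "c"  orig:{}
  [3..3]={A,B,C,T0}  "a"  orig:{A,B,C}
  [4..4]={A,B,C,T0}  "a"  orig:{A,B,C}
  [5..5]={T1}  "c"  orig:{}
  [0..1]={B,S}  "aa"
  [1..2]={A,C}  "ac"
  [2..3]=∅  "ca"
  [3..4]={B,S}  "aa"
  [4..5]={A,C}  "ac"
  [0..2]=∅  "aac"
  [1..3]=∅  "aca"
  [2..4]=∅  "caa"
  [3..5]=∅  "aac"
  [0..3]=∅  "aaca"
  [1..4]={X2,X3}  "acaa"  orig:{}
  [2..5]=∅  "caac"
  [0..4]=∅  "aacaa"
  [1..5]=∅  "acaac"
  [0..5]=∅  "aacaac"

S ∉ T[0,5] ⇒ NO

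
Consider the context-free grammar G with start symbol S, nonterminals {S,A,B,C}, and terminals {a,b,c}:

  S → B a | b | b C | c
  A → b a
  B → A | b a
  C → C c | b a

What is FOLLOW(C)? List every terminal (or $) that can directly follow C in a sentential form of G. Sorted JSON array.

Compute FIRST by fixpoint:
pass 1:
  A via A→b a: +{b}
  B via B→A: +{b}
  C via C→b a: +{b}
  S via S→B a: +{b}
  S via S→c: +{c}
  S: {b,c}  A: {b}  B: {b}  C: {b}
pass 2: (stable)
  S: {b,c}  A: {b}  B: {b}  C: {b}

FOLLOW iteration:
initialize: $ ∈ FOLLOW(S)
round 1:
  C→C c: FOLLOW(C) ⊇ FIRST(c) = {c}; new: +{c}
  S→B a: FOLLOW(B) ⊇ FIRST(a) = {a}; new: +{a}
  S→b C: FOLLOW(C) ⊇ FOLLOW(S) ⊇ {$}; new: +{$}
  FOLLOW(S)={$}  FOLLOW(A)={}  FOLLOW(B)={a}  FOLLOW(C)={$,c}
round 2:
  B→A: FOLLOW(A) ⊇ FOLLOW(B) ⊇ {a}; new: +{a}
  FOLLOW(S)={$}  FOLLOW(A)={a}  FOLLOW(B)={a}  FOLLOW(C)={$,c}
round 3: done
  FOLLOW(S)={$}  FOLLOW(A)={a}  FOLLOW(B)={a}  FOLLOW(C)={$,c}

FOLLOW(C) = ["$", "c"]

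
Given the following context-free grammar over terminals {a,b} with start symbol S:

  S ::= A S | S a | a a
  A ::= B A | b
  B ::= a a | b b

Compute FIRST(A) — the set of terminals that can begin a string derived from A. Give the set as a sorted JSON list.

Compute FIRST by fixpoint:
round 1:
  A via A→b: +{b}
  B via B→a a: +{a}
  B via B→b b: +{b}
  S via S→A S: +{b}
  S via S→a a: +{a}
  FIRST[S]={a,b}  FIRST[A]={b}  FIRST[B]={a,b}
round 2:
  A via A→B A: +{a}
  FIRST[S]={a,b}  FIRST[A]={a,b}  FIRST[B]={a,b}
round 3: done
  FIRST[S]={a,b}  FIRST[A]={a,b}  FIRST[B]={a,b}

FIRST(A) = ["a", "b"]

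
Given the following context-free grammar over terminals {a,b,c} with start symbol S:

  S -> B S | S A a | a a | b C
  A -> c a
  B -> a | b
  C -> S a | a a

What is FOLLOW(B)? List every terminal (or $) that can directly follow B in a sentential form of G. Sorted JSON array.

FIRST sets, iterate to fixpoint:
[1]
  A via A→c a: +{c}
  B via B→a: +{a}
  B via B→b: +{b}
  C via C→a a: +{a}
  S via S→B S: +{a,b}
  FIRST(S)={a,b}  FIRST(A)={c}  FIRST(B)={a,b}  FIRST(C)={a}
[2]
  C via C→S a: +{b}
  FIRST(S)={a,b}  FIRST(A)={c}  FIRST(B)={a,b}  FIRST(C)={a,b}
[3] (stable)
  FIRST(S)={a,b}  FIRST(A)={c}  FIRST(B)={a,b}  FIRST(C)={a,b}

FOLLOW iteration:
FOLLOW(S) := {$}
round 1:
  C→S a: FOLLOW(S) ⊇ FIRST(a) = {a}; new: +{a}
  S→B S: FOLLOW(B) ⊇ FIRST(S) = {a,b}; new: +{a,b}
  S→S A a: FOLLOW(S) ⊇ FIRST(A) = {c}; new: +{c}
  S→S A a: FOLLOW(A) ⊇ FIRST(a) = {a}; new: +{a}
  S→b C: FOLLOW(C) ⊇ FOLLOW(S) ⊇ {$,a,c}; new: +{$,a,c}
  FOLLOW[S]={$,a,c}  FOLLOW[A]={a}  FOLLOW[B]={a,b}  FOLLOW[C]={$,a,c}
round 2: (stable)
  FOLLOW[S]={$,a,c}  FOLLOW[A]={a}  FOLLOW[B]={a,b}  FOLLOW[C]={$,a,c}

FOLLOW(B) = ["a", "b"]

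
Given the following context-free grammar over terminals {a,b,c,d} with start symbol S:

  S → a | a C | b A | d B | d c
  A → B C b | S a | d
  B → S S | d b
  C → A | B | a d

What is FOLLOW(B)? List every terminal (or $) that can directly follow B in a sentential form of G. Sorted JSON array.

FIRST sets, iterate to fixpoint:
pass 1:
  A via A→d: +{d}
  B via B→d b: +{d}
  C via C→A: +{d}
  C via C→a d: +{a}
  S via S→a: +{a}
  S via S→b A: +{b}
  S via S→d B: +{d}
  FIRST(S)={a,b,d}  FIRST(A)={d}  FIRST(B)={d}  FIRST(C)={a,d}
pass 2:
  A via A→S a: +{a,b}
  B via B→S S: +{a,b}
  C via C→A: +{b}
  FIRST(S)={a,b,d}  FIRST(A)={a,b,d}  FIRST(B)={a,b,d}  FIRST(C)={a,b,d}
pass 3: done
  FIRST(S)={a,b,d}  FIRST(A)={a,b,d}  FIRST(B)={a,b,d}  FIRST(C)={a,b,d}

FOLLOW sets:
seed FOLLOW(S) with $
iter 1:
  A→B C b: FOLLOW(B) ⊇ FIRST(C) = {a,b,d}; new: +{a,b,d}
  A→B C b: FOLLOW(C) ⊇ FIRST(b) = {b}; new: +{b}
  A→S a: FOLLOW(S) ⊇ FIRST(a) = {a}; new: +{a}
  B→S S: FOLLOW(S) ⊇ FIRST(S) = {a,b,d}; new: +{b,d}
  C→A: FOLLOW(A) ⊇ FOLLOW(C) ⊇ {b}; new: +{b}
  S→a C: FOLLOW(C) ⊇ FOLLOW(S) ⊇ {$,a,b,d}; new: +{$,a,d}
  S→b A: FOLLOW(A) ⊇ FOLLOW(S) ⊇ {$,a,b,d}; new: +{$,a,d}
  S→d B: FOLLOW(B) ⊇ FOLLOW(S) ⊇ {$,a,b,d}; new: +{$}
  S: {$,a,b,d}  A: {$,a,b,d}  B: {$,a,b,d}  C: {$,a,b,d}
iter 2: (no change)
  S: {$,a,b,d}  A: {$,a,b,d}  B: {$,a,b,d}  C: {$,a,b,d}

FOLLOW(B) = ["$", "a", "b", "d"]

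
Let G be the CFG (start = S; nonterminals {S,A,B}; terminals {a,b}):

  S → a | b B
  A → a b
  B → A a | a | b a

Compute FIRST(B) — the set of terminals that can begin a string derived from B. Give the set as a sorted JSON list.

FIRST sets, iterate to fixpoint:
iter 1:
  A via A→a b: +{a}
  B via B→A a: +{a}
  B via B→b a: +{b}
  S via S→a: +{a}
  S via S→b B: +{b}
  S: {a,b}  A: {a}  B: {a,b}
iter 2: (no change)
  S: {a,b}  A: {a}  B: {a,b}

FIRST(B) = ["a", "b"]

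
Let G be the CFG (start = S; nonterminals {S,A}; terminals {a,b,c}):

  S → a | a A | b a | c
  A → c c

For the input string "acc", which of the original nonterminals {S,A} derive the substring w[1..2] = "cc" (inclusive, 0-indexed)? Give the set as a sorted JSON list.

Convert to CNF:
  S -> T1 A | T2 T1 | a | c
  A -> T0 T0
  T0 -> c
  T1 -> a
  T2 -> b

CYK fill, restricted to cells inside w[1..2]:
  [1..1]={S,T0}  "c"  orig:{S}
  [2..2]={S,T0}  "c"  orig:{S}
  [1..2]={A}  "cc"

Original NTs in T[1,2] deriving "cc": ["A"]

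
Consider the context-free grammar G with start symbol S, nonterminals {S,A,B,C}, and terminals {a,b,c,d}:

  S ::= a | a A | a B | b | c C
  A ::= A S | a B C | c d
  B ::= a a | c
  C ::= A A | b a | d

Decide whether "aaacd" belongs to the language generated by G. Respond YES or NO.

Convert to CNF:
  S -> T0 A | T0 B | T1 C | a | b
  A -> A S | T0 X4 | T1 T2
  B -> T0 T0 | c
  C -> A A | T3 T0 | d
  T0 -> a
  T1 -> c
  T2 -> d
  T3 -> b
  X4 -> B C

Fill CYK table bottom-up:
  cell(0,0) a: {S,T0}  orig:{S}
  cell(1,1) a: {S,T0}  orig:{S}
  cell(2,2) a: {S,T0}  orig:{S}
  cell(3,3) c: {B,T1}  orig:{B}
  cell(4,4) d: {C,T2}  orig:{C}
  cell(0,1) aa: {B}
  cell(1,2) aa: {B}
  cell(2,3) ac: {S}
  cell(3,4) cd: {A,S,X4}  orig:{A,S}
  cell(0,2) aaa: {S}
  cell(1,3) aac: ∅
  cell(2,4) acd: {A,S}
  cell(0,3) aaac: ∅
  cell(1,4) aacd: {S}
  cell(0,4) aaacd: ∅

S ∉ T[0,4] ⇒ NO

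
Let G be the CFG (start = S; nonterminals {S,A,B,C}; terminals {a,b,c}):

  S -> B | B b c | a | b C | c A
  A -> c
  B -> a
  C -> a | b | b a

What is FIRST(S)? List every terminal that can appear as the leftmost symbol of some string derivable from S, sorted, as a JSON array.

FIRST iteration:
iter 1:
  A via A→c: +{c}
  B via B→a: +{a}
  C via C→a: +{a}
  C via C→b: +{b}
  S via S→B: +{a}
  S via S→b C: +{b}
  S via S→c A: +{c}
  FIRST[S]={a,b,c}  FIRST[A]={c}  FIRST[B]={a}  FIRST[C]={a,b}
iter 2: (no change)
  FIRST[S]={a,b,c}  FIRST[A]={c}  FIRST[B]={a}  FIRST[C]={a,b}

FIRST(S) = ["a", "b", "c"]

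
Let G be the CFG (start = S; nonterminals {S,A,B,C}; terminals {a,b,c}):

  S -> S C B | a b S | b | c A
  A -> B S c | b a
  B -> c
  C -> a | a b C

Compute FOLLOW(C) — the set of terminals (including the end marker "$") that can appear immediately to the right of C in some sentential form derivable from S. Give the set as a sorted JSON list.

FIRST iteration:
pass 1:
  A via A→b a: +{b}
  B via B→c: +{c}
  C via C→a: +{a}
  S via S→a b S: +{a}
  S via S→b: +{b}
  S via S→c A: +{c}
  FIRST(S)={a,b,c}  FIRST(A)={b}  FIRST(B)={c}  FIRST(C)={a}
pass 2:
  A via A→B S c: +{c}
  FIRST(S)={a,b,c}  FIRST(A)={b,c}  FIRST(B)={c}  FIRST(C)={a}
pass 3: (no change)
  FIRST(S)={a,b,c}  FIRST(A)={b,c}  FIRST(B)={c}  FIRST(C)={a}

FOLLOW sets:
seed FOLLOW(S) with $
iter 1:
  A→B S c: FOLLOW(B) ⊇ FIRST(S) = {a,b,c}; new: +{a,b,c}
  A→B S c: FOLLOW(S) ⊇ FIRST(c) = {c}; new: +{c}
  S→S C B: FOLLOW(S) ⊇ FIRST(C) = {a}; new: +{a}
  S→S C B: FOLLOW(C) ⊇ FIRST(B) = {c}; new: +{c}
  S→S C B: FOLLOW(B) ⊇ FOLLOW(S) ⊇ {$,a,c}; new: +{$}
  S→c A: FOLLOW(A) ⊇ FOLLOW(S) ⊇ {$,a,c}; new: +{$,a,c}
  FOLLOW[S]={$,a,c}  FOLLOW[A]={$,a,c}  FOLLOW[B]={$,a,b,c}  FOLLOW[C]={c}
iter 2: done
  FOLLOW[S]={$,a,c}  FOLLOW[A]={$,a,c}  FOLLOW[B]={$,a,b,c}  FOLLOW[C]={c}

FOLLOW(C) = ["c"]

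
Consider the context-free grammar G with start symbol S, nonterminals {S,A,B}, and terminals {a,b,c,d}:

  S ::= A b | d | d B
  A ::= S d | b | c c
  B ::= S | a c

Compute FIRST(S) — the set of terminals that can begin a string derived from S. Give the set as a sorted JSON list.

FIRST sets, iterate to fixpoint:
iter 1:
  A via A→b: +{b}
  A via A→c c: +{c}
  B via B→a c: +{a}
  S via S→A b: +{b,c}
  S via S→d: +{d}
  FIRST(S)={b,c,d}  FIRST(A)={b,c}  FIRST(B)={a}
iter 2:
  A via A→S d: +{d}
  B via B→S: +{b,c,d}
  FIRST(S)={b,c,d}  FIRST(A)={b,c,d}  FIRST(B)={a,b,c,d}
iter 3: — fixpoint
  FIRST(S)={b,c,d}  FIRST(A)={b,c,d}  FIRST(B)={a,b,c,d}

FIRST(S) = ["b", "c", "d"]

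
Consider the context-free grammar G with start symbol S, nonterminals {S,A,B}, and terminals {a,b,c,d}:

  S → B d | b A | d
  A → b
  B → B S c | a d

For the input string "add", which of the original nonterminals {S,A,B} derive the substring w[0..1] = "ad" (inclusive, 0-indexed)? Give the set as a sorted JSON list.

CNF form of G:
  S -> B T2 | T3 A | d
  A -> b
  B -> B X4 | T1 T2
  T0 -> c
  T1 -> a
  T2 -> d
  T3 -> b
  X4 -> S T0

CYK fill (cells [i..j] with 0 ≤ i ≤ j ≤ 1 only):
  [0..0]={T1}  "a"  orig:{}
  [1..1]={S,T2}  "d"  orig:{S}
  [0..1]={B}  "ad"

Original NTs in T[0,1] deriving "ad": ["B"]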